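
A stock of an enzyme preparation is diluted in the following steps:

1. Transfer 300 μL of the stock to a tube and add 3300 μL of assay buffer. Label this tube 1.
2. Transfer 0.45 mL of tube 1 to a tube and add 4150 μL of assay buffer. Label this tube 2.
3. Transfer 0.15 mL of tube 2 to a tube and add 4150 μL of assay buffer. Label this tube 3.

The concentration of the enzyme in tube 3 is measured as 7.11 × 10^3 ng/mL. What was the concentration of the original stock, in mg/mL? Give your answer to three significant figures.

25.0 mg/mL

Step 1: 300 μL + 3300 μL = 3600 μL total → factor 3600/300 = 12
Step 2: 0.45 mL + 4150 μL = 4.6 mL total → factor 4.6/0.45 = 10.222
Step 3: 0.15 mL + 4150 μL = 4.3 mL total → factor 4.3/0.15 = 28.667
Overall dilution factor = 12 × 10.222 × 28.667 = 3516.4
Stock = 7.11 × 10^3 ng/mL × 3516.4 = 2.500 × 10^7 ng/mL = 25.0 mg/mL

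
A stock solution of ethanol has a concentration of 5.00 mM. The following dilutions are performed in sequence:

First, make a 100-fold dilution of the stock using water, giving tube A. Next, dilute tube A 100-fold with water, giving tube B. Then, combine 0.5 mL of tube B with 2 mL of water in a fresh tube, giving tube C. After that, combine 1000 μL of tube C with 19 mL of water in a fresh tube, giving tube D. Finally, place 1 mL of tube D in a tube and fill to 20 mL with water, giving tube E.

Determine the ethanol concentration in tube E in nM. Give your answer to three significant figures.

Step 1: 100-fold → factor 100
Step 2: 100-fold → factor 100
Step 3: 0.5 mL + 2 mL = 2.5 mL total → factor 2.5/0.5 = 5
Step 4: 1000 μL + 19 mL = 20000 μL total → factor 20000/1000 = 20
Step 5: 1 mL brought to 20 mL → factor 20/1 = 20
Overall dilution factor = 100 × 100 × 5 × 20 × 20 = 2 × 10^7
Final = 5.00 mM / 2 × 10^7 = 2.500 × 10^-7 mM = 0.250 nM

0.250 nM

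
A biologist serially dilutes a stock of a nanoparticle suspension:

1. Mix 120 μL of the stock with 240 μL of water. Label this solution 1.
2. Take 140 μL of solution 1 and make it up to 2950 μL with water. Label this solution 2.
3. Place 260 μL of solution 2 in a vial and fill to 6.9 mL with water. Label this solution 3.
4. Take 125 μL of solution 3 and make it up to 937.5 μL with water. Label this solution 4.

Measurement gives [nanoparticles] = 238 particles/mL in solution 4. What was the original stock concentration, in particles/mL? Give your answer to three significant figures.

2.99 × 10^6 particles/mL

Step 1: 120 μL + 240 μL = 360 μL total → factor 360/120 = 3
Step 2: 140 μL brought to 2950 μL → factor 2950/140 = 21.071
Step 3: 260 μL brought to 6.9 mL → factor 6900/260 = 26.538
Step 4: 125 μL brought to 937.5 μL → factor 937.5/125 = 7.5
Overall dilution factor = 3 × 21.071 × 26.538 × 7.5 = 12582
Stock = 238 particles/mL × 12582 = 2.99 × 10^6 particles/mL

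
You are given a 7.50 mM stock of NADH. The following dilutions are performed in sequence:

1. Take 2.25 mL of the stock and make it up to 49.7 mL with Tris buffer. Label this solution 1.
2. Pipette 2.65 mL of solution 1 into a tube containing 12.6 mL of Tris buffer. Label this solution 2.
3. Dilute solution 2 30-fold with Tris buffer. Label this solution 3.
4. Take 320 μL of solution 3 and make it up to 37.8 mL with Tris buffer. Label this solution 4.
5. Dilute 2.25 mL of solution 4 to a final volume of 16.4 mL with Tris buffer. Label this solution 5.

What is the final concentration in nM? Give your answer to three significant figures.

2.28 nM

Step 1: 2.25 mL brought to 49.7 mL → factor 49.7/2.25 = 22.089
Step 2: 2.65 mL + 12.6 mL = 15.25 mL total → factor 15.25/2.65 = 5.7547
Step 3: 30-fold → factor 30
Step 4: 320 μL brought to 37.8 mL → factor 37800/320 = 118.12
Step 5: 2.25 mL brought to 16.4 mL → factor 16.4/2.25 = 7.2889
Overall dilution factor = 22.089 × 5.7547 × 30 × 118.12 × 7.2889 = 3.2834 × 10^6
Final = 7.50 mM / 3.2834 × 10^6 = 2.284 × 10^-6 mM = 2.28 nM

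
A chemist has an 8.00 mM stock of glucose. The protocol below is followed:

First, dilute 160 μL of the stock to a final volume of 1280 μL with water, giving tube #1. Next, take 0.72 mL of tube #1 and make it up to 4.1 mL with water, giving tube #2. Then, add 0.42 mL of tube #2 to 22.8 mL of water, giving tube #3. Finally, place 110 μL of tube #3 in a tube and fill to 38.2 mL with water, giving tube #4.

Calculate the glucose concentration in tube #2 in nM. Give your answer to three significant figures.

1.76 × 10^5 nM

Step 1: 160 μL brought to 1280 μL → factor 1280/160 = 8
Step 2: 0.72 mL brought to 4.1 mL → factor 4.1/0.72 = 5.6944
Dilution factor through tube #2 = 8 × 5.6944 = 45.556
[tube #2] = 8.00 mM / 45.556 = 0.1756 mM = 1.76 × 10^5 nM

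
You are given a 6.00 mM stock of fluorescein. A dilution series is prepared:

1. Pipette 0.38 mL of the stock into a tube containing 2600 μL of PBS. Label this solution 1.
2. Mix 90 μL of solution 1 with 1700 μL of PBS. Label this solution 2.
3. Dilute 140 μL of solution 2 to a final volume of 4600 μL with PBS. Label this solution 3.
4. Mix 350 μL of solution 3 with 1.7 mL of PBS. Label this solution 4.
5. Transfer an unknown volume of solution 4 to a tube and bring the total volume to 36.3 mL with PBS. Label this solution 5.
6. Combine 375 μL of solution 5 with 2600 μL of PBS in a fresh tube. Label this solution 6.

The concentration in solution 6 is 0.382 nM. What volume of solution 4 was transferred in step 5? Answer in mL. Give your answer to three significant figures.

Step 1: 0.38 mL + 2600 μL = 2.98 mL total → factor 2.98/0.38 = 7.8421
Step 2: 90 μL + 1700 μL = 1790 μL total → factor 1790/90 = 19.889
Step 3: 140 μL brought to 4600 μL → factor 4600/140 = 32.857
Step 4: 350 μL + 1.7 mL = 2050 μL total → factor 2050/350 = 5.8571
Step 5: v brought to 36.3 mL → factor = 36.3 mL/v
Step 6: 375 μL + 2600 μL = 2975 μL total → factor 2975/375 = 7.9333
Product of known-step factors = 2.3813 × 10^5
Overall factor = 6.00 mM / (0.382 nM) = 1.5707 × 10^7
Step-5 factor = 1.5707 × 10^7 / 2.3813 × 10^5 = 65.959
v = 36.3 mL / 65.959 = 0.550 mL

0.550 mL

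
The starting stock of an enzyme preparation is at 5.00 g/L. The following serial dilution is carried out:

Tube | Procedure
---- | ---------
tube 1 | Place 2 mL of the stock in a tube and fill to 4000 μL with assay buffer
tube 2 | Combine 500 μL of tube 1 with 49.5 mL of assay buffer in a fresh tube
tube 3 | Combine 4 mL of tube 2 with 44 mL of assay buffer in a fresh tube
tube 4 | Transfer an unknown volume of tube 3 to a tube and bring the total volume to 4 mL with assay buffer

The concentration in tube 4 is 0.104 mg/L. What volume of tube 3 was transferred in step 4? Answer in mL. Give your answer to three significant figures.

0.200 mL

Step 1: 2 mL brought to 4000 μL → factor 4/2 = 2
Step 2: 500 μL + 49.5 mL = 50000 μL total → factor 50000/500 = 100
Step 3: 4 mL + 44 mL = 48 mL total → factor 48/4 = 12
Step 4: v brought to 4 mL → factor = 4 mL/v
Product of known-step factors = 2400
Overall factor = 5.00 g/L / (0.104 mg/L) = 48077
Step-4 factor = 48077 / 2400 = 20.032
v = 4 mL / 20.032 = 0.200 mL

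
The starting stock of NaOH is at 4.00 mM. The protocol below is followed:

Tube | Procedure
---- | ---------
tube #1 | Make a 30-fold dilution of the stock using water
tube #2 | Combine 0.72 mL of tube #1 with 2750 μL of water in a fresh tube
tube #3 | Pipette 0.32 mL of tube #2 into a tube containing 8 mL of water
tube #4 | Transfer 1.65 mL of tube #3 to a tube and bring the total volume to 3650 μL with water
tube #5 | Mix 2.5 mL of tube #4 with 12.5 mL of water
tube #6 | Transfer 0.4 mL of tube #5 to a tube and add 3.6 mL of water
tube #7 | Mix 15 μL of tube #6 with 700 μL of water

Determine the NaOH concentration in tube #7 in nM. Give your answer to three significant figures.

0.168 nM

Step 1: 30-fold → factor 30
Step 2: 0.72 mL + 2750 μL = 3.47 mL total → factor 3.47/0.72 = 4.8194
Step 3: 0.32 mL + 8 mL = 8.32 mL total → factor 8.32/0.32 = 26
Step 4: 1.65 mL brought to 3650 μL → factor 3.65/1.65 = 2.2121
Step 5: 2.5 mL + 12.5 mL = 15 mL total → factor 15/2.5 = 6
Step 6: 0.4 mL + 3.6 mL = 4 mL total → factor 4/0.4 = 10
Step 7: 15 μL + 700 μL = 715 μL total → factor 715/15 = 47.667
Overall dilution factor = 30 × 4.8194 × 26 × 2.2121 × 6 × 10 × 47.667 = 2.3783 × 10^7
Final = 4.00 mM / 2.3783 × 10^7 = 1.682 × 10^-7 mM = 0.168 nM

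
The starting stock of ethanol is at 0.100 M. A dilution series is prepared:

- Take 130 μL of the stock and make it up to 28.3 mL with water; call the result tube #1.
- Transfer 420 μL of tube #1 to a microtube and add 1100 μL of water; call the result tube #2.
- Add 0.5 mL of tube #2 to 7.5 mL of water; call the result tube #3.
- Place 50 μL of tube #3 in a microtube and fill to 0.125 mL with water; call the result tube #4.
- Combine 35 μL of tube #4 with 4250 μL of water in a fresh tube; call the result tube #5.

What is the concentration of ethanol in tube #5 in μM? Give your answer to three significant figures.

Step 1: 130 μL brought to 28.3 mL → factor 28300/130 = 217.69
Step 2: 420 μL + 1100 μL = 1520 μL total → factor 1520/420 = 3.619
Step 3: 0.5 mL + 7.5 mL = 8 mL total → factor 8/0.5 = 16
Step 4: 50 μL brought to 0.125 mL → factor 125/50 = 2.5
Step 5: 35 μL + 4250 μL = 4285 μL total → factor 4285/35 = 122.43
Overall dilution factor = 217.69 × 3.619 × 16 × 2.5 × 122.43 = 3.8582 × 10^6
Final = 0.100 M / 3.8582 × 10^6 = 2.592 × 10^-8 M = 0.0259 μM

0.0259 μM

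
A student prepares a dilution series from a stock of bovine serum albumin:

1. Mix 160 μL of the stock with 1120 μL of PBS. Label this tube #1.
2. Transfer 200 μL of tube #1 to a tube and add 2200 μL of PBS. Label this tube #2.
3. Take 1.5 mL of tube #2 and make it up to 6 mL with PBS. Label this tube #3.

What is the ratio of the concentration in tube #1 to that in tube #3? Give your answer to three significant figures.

Step 1: 160 μL + 1120 μL = 1280 μL total → factor 1280/160 = 8
Step 2: 200 μL + 2200 μL = 2400 μL total → factor 2400/200 = 12
Step 3: 1.5 mL brought to 6 mL → factor 6/1.5 = 4
Dilution factor to tube #1 = 8; to tube #3 = 384
[tube #1]/[tube #3] = (factor to tube #3)/(factor to tube #1) = 384/8 = 48.0

48.0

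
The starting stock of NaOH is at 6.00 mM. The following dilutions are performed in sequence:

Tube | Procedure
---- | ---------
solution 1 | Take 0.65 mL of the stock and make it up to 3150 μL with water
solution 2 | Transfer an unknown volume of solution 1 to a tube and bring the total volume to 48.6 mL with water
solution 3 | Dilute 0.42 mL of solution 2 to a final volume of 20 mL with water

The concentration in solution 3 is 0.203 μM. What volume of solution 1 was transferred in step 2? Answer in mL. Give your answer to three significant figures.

0.379 mL

Step 1: 0.65 mL brought to 3150 μL → factor 3.15/0.65 = 4.8462
Step 2: v brought to 48.6 mL → factor = 48.6 mL/v
Step 3: 0.42 mL brought to 20 mL → factor 20/0.42 = 47.619
Product of known-step factors = 230.77
Overall factor = 6.00 mM / (0.203 μM) = 29557
Step-2 factor = 29557 / 230.77 = 128.08
v = 48.6 mL / 128.08 = 0.379 mL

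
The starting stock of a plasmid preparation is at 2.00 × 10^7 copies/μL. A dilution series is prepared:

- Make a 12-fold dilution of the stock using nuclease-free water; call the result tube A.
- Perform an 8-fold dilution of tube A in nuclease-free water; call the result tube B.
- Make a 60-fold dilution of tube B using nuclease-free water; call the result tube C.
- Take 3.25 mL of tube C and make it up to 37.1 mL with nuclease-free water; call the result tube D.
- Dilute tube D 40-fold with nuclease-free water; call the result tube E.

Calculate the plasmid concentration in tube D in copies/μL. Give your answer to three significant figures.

304 copies/μL

Step 1: 12-fold → factor 12
Step 2: 8-fold → factor 8
Step 3: 60-fold → factor 60
Step 4: 3.25 mL brought to 37.1 mL → factor 37.1/3.25 = 11.415
Dilution factor through tube D = 12 × 8 × 60 × 11.415 = 65753
[tube D] = 2.00 × 10^7 copies/μL / 65753 = 304 copies/μL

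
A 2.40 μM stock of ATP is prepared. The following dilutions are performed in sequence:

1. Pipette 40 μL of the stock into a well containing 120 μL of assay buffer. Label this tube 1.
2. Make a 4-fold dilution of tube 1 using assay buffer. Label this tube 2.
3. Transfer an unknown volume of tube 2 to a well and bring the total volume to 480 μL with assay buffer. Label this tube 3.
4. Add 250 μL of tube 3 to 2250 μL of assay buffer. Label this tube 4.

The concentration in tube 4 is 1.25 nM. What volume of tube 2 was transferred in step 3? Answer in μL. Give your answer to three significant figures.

Step 1: 40 μL + 120 μL = 160 μL total → factor 160/40 = 4
Step 2: 4-fold → factor 4
Step 3: v brought to 480 μL → factor = 480 μL/v
Step 4: 250 μL + 2250 μL = 2500 μL total → factor 2500/250 = 10
Product of known-step factors = 160
Overall factor = 2.40 μM / (1.25 nM) = 1920
Step-3 factor = 1920 / 160 = 12
v = 480 μL / 12 = 40.0 μL

40.0 μL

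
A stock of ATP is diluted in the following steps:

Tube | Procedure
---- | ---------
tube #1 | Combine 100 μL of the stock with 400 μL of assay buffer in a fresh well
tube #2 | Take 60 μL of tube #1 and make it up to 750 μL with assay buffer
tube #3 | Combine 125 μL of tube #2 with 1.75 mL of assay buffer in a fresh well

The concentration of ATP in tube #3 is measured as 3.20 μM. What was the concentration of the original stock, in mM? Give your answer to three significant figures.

Step 1: 100 μL + 400 μL = 500 μL total → factor 500/100 = 5
Step 2: 60 μL brought to 750 μL → factor 750/60 = 12.5
Step 3: 125 μL + 1.75 mL = 1875 μL total → factor 1875/125 = 15
Overall dilution factor = 5 × 12.5 × 15 = 937.5
Stock = 3.20 μM × 937.5 = 3000 μM = 3.00 mM

3.00 mM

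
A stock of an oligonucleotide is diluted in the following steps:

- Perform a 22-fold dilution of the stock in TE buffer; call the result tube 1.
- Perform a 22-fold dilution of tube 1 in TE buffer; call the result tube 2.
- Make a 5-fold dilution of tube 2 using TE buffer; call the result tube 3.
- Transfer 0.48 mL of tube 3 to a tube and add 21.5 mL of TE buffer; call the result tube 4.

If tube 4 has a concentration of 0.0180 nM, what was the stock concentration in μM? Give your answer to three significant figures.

1.99 μM

Step 1: 22-fold → factor 22
Step 2: 22-fold → factor 22
Step 3: 5-fold → factor 5
Step 4: 0.48 mL + 21.5 mL = 21.98 mL total → factor 21.98/0.48 = 45.792
Overall dilution factor = 22 × 22 × 5 × 45.792 = 1.1082 × 10^5
Stock = 0.0180 nM × 1.1082 × 10^5 = 1995 nM = 1.99 μM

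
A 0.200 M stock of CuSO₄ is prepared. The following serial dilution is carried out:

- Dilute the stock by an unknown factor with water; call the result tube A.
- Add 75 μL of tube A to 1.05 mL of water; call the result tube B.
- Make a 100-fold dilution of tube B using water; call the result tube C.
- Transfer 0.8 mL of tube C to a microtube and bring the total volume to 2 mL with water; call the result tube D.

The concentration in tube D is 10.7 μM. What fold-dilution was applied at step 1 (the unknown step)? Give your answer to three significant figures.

Step 1: unknown factor x
Step 2: 75 μL + 1.05 mL = 1125 μL total → factor 1125/75 = 15
Step 3: 100-fold → factor 100
Step 4: 0.8 mL brought to 2 mL → factor 2/0.8 = 2.5
Product of known-step factors = 3750
Overall factor = 0.200 M / (10.7 μM) = 18692
x = 18692 / 3750 = 4.98

4.98-fold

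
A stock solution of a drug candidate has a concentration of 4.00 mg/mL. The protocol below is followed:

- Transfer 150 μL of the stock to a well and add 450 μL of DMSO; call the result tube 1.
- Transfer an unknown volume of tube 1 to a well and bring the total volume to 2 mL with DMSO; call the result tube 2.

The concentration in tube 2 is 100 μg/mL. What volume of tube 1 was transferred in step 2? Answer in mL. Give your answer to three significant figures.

Step 1: 150 μL + 450 μL = 600 μL total → factor 600/150 = 4
Step 2: v brought to 2 mL → factor = 2 mL/v
Product of known-step factors = 4
Overall factor = 4.00 mg/mL / (100 μg/mL) = 40
Step-2 factor = 40 / 4 = 10
v = 2 mL / 10 = 0.200 mL

0.200 mL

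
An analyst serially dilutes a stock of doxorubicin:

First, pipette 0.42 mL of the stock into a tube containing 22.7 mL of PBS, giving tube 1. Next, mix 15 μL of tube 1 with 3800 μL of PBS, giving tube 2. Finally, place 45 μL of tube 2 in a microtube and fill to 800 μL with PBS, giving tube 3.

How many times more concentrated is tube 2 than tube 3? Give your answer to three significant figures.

Step 1: 0.42 mL + 22.7 mL = 23.12 mL total → factor 23.12/0.42 = 55.048
Step 2: 15 μL + 3800 μL = 3815 μL total → factor 3815/15 = 254.33
Step 3: 45 μL brought to 800 μL → factor 800/45 = 17.778
Dilution factor to tube 2 = 14000; to tube 3 = 2.489 × 10^5
[tube 2]/[tube 3] = (factor to tube 3)/(factor to tube 2) = 2.489 × 10^5/14000 = 17.8

17.8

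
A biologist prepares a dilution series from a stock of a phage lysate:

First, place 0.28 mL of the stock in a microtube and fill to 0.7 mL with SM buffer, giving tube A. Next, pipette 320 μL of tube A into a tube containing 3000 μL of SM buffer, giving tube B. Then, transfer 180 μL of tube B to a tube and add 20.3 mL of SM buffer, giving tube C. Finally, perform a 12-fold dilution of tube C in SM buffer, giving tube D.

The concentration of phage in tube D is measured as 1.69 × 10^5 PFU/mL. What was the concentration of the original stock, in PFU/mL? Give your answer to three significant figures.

5.98 × 10^9 PFU/mL

Step 1: 0.28 mL brought to 0.7 mL → factor 0.7/0.28 = 2.5
Step 2: 320 μL + 3000 μL = 3320 μL total → factor 3320/320 = 10.375
Step 3: 180 μL + 20.3 mL = 20480 μL total → factor 20480/180 = 113.78
Step 4: 12-fold → factor 12
Overall dilution factor = 2.5 × 10.375 × 113.78 × 12 = 35413
Stock = 1.69 × 10^5 PFU/mL × 35413 = 5.98 × 10^9 PFU/mL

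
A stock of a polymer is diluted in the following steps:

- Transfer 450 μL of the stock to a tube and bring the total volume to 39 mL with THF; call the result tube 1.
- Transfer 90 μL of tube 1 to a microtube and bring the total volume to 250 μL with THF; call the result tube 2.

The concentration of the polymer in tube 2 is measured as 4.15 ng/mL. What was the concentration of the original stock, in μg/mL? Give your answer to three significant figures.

Step 1: 450 μL brought to 39 mL → factor 39000/450 = 86.667
Step 2: 90 μL brought to 250 μL → factor 250/90 = 2.7778
Overall dilution factor = 86.667 × 2.7778 = 240.74
Stock = 4.15 ng/mL × 240.74 = 999.1 ng/mL = 0.999 μg/mL

0.999 μg/mL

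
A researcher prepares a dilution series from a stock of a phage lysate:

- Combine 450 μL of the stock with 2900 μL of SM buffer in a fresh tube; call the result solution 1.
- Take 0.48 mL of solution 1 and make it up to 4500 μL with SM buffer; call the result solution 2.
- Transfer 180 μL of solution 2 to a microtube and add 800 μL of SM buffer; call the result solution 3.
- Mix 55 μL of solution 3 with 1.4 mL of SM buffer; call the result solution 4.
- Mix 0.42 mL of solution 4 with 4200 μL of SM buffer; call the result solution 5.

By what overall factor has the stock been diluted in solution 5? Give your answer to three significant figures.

1.11 × 10^5

Step 1: 450 μL + 2900 μL = 3350 μL total → factor 3350/450 = 7.4444
Step 2: 0.48 mL brought to 4500 μL → factor 4.5/0.48 = 9.375
Step 3: 180 μL + 800 μL = 980 μL total → factor 980/180 = 5.4444
Step 4: 55 μL + 1.4 mL = 1455 μL total → factor 1455/55 = 26.455
Step 5: 0.42 mL + 4200 μL = 4.62 mL total → factor 4.62/0.42 = 11
Overall dilution factor = 7.4444 × 9.375 × 5.4444 × 26.455 × 11 = 1.1057 × 10^5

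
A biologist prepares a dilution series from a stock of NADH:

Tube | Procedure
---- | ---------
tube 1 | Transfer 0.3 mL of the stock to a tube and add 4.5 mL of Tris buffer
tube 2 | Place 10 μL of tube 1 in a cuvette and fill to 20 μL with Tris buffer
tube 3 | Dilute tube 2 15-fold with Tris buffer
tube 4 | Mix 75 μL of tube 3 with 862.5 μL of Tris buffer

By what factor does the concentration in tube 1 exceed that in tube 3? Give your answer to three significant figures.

30.0

Step 1: 0.3 mL + 4.5 mL = 4.8 mL total → factor 4.8/0.3 = 16
Step 2: 10 μL brought to 20 μL → factor 20/10 = 2
Step 3: 15-fold → factor 15
Dilution factor to tube 1 = 16; to tube 3 = 480
[tube 1]/[tube 3] = (factor to tube 3)/(factor to tube 1) = 480/16 = 30.0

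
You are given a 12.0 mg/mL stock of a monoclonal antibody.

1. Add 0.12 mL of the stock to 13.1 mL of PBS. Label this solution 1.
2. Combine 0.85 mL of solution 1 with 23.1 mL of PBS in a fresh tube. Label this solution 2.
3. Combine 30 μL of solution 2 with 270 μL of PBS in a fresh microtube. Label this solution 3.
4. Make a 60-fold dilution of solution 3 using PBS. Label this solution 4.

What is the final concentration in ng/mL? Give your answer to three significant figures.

Step 1: 0.12 mL + 13.1 mL = 13.22 mL total → factor 13.22/0.12 = 110.17
Step 2: 0.85 mL + 23.1 mL = 23.95 mL total → factor 23.95/0.85 = 28.176
Step 3: 30 μL + 270 μL = 300 μL total → factor 300/30 = 10
Step 4: 60-fold → factor 60
Overall dilution factor = 110.17 × 28.176 × 10 × 60 = 1.8625 × 10^6
Final = 12.0 mg/mL / 1.8625 × 10^6 = 6.443 × 10^-6 mg/mL = 6.44 ng/mL

6.44 ng/mL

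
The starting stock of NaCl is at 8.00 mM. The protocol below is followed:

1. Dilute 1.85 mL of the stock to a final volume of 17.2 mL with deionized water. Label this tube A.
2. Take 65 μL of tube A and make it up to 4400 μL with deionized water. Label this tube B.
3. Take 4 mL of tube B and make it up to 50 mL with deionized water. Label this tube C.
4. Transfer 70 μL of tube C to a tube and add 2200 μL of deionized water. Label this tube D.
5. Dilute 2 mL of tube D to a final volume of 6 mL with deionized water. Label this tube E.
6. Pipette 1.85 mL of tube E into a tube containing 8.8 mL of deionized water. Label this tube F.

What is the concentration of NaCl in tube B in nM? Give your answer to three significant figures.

Step 1: 1.85 mL brought to 17.2 mL → factor 17.2/1.85 = 9.2973
Step 2: 65 μL brought to 4400 μL → factor 4400/65 = 67.692
Dilution factor through tube B = 9.2973 × 67.692 = 629.36
[tube B] = 8.00 mM / 629.36 = 0.01271 mM = 1.27 × 10^4 nM

1.27 × 10^4 nM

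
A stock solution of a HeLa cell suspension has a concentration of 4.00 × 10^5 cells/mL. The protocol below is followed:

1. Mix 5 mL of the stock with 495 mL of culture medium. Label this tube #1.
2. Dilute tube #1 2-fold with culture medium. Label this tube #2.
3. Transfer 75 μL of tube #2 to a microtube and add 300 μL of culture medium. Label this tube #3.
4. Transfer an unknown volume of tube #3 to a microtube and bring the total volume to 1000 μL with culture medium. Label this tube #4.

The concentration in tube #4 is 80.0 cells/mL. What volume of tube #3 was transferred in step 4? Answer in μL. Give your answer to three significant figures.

200 μL

Step 1: 5 mL + 495 mL = 500 mL total → factor 500/5 = 100
Step 2: 2-fold → factor 2
Step 3: 75 μL + 300 μL = 375 μL total → factor 375/75 = 5
Step 4: v brought to 1000 μL → factor = 1000 μL/v
Product of known-step factors = 1000
Overall factor = 4.00 × 10^5 cells/mL / (80.0 cells/mL) = 5000
Step-4 factor = 5000 / 1000 = 5
v = 1000 μL / 5 = 200 μL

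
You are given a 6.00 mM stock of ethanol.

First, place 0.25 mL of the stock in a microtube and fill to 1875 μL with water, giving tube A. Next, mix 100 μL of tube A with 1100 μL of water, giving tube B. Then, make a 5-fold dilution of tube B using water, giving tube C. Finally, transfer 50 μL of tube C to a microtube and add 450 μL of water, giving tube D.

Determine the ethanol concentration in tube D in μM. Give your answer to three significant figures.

1.33 μM

Step 1: 0.25 mL brought to 1875 μL → factor 1.875/0.25 = 7.5
Step 2: 100 μL + 1100 μL = 1200 μL total → factor 1200/100 = 12
Step 3: 5-fold → factor 5
Step 4: 50 μL + 450 μL = 500 μL total → factor 500/50 = 10
Overall dilution factor = 7.5 × 12 × 5 × 10 = 4500
Final = 6.00 mM / 4500 = 0.001333 mM = 1.33 μM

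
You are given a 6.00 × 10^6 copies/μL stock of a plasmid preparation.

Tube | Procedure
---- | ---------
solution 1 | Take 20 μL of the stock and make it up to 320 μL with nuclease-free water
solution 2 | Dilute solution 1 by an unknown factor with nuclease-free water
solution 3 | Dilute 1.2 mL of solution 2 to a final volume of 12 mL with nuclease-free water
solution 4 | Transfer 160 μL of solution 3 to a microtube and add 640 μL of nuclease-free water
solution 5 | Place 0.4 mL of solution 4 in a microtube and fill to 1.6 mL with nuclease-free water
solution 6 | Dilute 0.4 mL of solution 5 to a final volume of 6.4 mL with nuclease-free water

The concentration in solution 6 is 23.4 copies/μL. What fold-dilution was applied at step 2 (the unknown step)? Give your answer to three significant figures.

Step 1: 20 μL brought to 320 μL → factor 320/20 = 16
Step 2: unknown factor x
Step 3: 1.2 mL brought to 12 mL → factor 12/1.2 = 10
Step 4: 160 μL + 640 μL = 800 μL total → factor 800/160 = 5
Step 5: 0.4 mL brought to 1.6 mL → factor 1.6/0.4 = 4
Step 6: 0.4 mL brought to 6.4 mL → factor 6.4/0.4 = 16
Product of known-step factors = 51200
Overall factor = 6.00 × 10^6 copies/μL / (23.4 copies/μL) = 2.5641 × 10^5
x = 2.5641 × 10^5 / 51200 = 5.01

5.01-fold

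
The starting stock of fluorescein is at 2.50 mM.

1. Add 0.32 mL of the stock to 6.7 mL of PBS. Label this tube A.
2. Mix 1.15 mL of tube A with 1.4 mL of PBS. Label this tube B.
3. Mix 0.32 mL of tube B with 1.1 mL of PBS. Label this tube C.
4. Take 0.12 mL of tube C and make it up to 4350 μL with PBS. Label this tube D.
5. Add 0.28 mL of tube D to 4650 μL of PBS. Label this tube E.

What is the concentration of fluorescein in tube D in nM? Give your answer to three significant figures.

319 nM

Step 1: 0.32 mL + 6.7 mL = 7.02 mL total → factor 7.02/0.32 = 21.938
Step 2: 1.15 mL + 1.4 mL = 2.55 mL total → factor 2.55/1.15 = 2.2174
Step 3: 0.32 mL + 1.1 mL = 1.42 mL total → factor 1.42/0.32 = 4.4375
Step 4: 0.12 mL brought to 4350 μL → factor 4.35/0.12 = 36.25
Dilution factor through tube D = 21.938 × 2.2174 × 4.4375 × 36.25 = 7824.8
[tube D] = 2.50 mM / 7824.8 = 0.0003195 mM = 319 nM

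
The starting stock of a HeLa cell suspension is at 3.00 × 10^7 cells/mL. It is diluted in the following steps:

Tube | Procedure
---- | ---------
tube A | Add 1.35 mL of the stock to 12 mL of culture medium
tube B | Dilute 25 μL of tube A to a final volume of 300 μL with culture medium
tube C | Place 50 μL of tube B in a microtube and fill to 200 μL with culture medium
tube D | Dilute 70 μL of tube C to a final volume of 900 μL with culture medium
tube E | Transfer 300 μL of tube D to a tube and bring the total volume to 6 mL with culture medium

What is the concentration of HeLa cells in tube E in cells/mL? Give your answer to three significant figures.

Step 1: 1.35 mL + 12 mL = 13.35 mL total → factor 13.35/1.35 = 9.8889
Step 2: 25 μL brought to 300 μL → factor 300/25 = 12
Step 3: 50 μL brought to 200 μL → factor 200/50 = 4
Step 4: 70 μL brought to 900 μL → factor 900/70 = 12.857
Step 5: 300 μL brought to 6 mL → factor 6000/300 = 20
Overall dilution factor = 9.8889 × 12 × 4 × 12.857 × 20 = 1.2206 × 10^5
Final = 3.00 × 10^7 cells/mL / 1.2206 × 10^5 = 246 cells/mL

246 cells/mL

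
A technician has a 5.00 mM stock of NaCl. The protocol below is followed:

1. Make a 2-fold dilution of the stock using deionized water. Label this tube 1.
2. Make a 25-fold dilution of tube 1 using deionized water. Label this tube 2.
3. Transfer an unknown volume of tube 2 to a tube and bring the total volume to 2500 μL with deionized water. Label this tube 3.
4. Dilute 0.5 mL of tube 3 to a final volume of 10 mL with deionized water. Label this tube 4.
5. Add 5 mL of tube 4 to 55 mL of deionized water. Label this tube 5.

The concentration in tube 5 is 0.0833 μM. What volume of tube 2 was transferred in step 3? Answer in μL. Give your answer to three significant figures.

Step 1: 2-fold → factor 2
Step 2: 25-fold → factor 25
Step 3: v brought to 2500 μL → factor = 2500 μL/v
Step 4: 0.5 mL brought to 10 mL → factor 10/0.5 = 20
Step 5: 5 mL + 55 mL = 60 mL total → factor 60/5 = 12
Product of known-step factors = 12000
Overall factor = 5.00 mM / (0.0833 μM) = 60024
Step-3 factor = 60024 / 12000 = 5.002
v = 2500 μL / 5.002 = 500 μL

500 μL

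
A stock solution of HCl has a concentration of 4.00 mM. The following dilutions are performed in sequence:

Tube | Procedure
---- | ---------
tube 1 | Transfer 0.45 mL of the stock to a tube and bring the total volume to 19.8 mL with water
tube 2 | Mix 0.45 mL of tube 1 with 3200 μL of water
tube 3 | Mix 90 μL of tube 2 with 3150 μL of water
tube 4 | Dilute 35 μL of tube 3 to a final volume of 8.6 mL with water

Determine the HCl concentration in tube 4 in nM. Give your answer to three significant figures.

1.27 nM

Step 1: 0.45 mL brought to 19.8 mL → factor 19.8/0.45 = 44
Step 2: 0.45 mL + 3200 μL = 3.65 mL total → factor 3.65/0.45 = 8.1111
Step 3: 90 μL + 3150 μL = 3240 μL total → factor 3240/90 = 36
Step 4: 35 μL brought to 8.6 mL → factor 8600/35 = 245.71
Overall dilution factor = 44 × 8.1111 × 36 × 245.71 = 3.1569 × 10^6
Final = 4.00 mM / 3.1569 × 10^6 = 1.267 × 10^-6 mM = 1.27 nM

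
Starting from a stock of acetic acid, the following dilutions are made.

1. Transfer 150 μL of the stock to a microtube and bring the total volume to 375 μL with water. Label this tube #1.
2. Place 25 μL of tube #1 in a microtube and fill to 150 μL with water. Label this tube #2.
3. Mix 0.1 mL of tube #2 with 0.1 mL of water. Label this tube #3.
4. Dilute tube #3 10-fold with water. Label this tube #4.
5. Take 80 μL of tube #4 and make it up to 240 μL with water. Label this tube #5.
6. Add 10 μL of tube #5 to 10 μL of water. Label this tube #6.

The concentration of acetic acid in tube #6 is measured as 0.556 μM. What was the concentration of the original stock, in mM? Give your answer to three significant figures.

Step 1: 150 μL brought to 375 μL → factor 375/150 = 2.5
Step 2: 25 μL brought to 150 μL → factor 150/25 = 6
Step 3: 0.1 mL + 0.1 mL = 0.2 mL total → factor 0.2/0.1 = 2
Step 4: 10-fold → factor 10
Step 5: 80 μL brought to 240 μL → factor 240/80 = 3
Step 6: 10 μL + 10 μL = 20 μL total → factor 20/10 = 2
Overall dilution factor = 2.5 × 6 × 2 × 10 × 3 × 2 = 1800
Stock = 0.556 μM × 1800 = 1001 μM = 1.00 mM

1.00 mM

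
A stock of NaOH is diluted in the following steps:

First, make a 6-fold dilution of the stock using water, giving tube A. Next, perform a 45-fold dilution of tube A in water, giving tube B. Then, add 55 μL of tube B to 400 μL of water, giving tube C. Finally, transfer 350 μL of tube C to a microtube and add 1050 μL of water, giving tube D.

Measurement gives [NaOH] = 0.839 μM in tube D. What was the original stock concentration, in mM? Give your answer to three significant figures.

7.50 mM

Step 1: 6-fold → factor 6
Step 2: 45-fold → factor 45
Step 3: 55 μL + 400 μL = 455 μL total → factor 455/55 = 8.2727
Step 4: 350 μL + 1050 μL = 1400 μL total → factor 1400/350 = 4
Overall dilution factor = 6 × 45 × 8.2727 × 4 = 8934.5
Stock = 0.839 μM × 8934.5 = 7496 μM = 7.50 mM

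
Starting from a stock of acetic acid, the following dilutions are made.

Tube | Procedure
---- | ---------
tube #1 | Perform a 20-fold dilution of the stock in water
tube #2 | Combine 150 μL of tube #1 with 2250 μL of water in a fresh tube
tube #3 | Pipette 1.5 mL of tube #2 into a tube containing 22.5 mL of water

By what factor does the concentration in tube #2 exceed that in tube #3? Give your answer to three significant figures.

16.0

Step 1: 20-fold → factor 20
Step 2: 150 μL + 2250 μL = 2400 μL total → factor 2400/150 = 16
Step 3: 1.5 mL + 22.5 mL = 24 mL total → factor 24/1.5 = 16
Dilution factor to tube #2 = 320; to tube #3 = 5120
[tube #2]/[tube #3] = (factor to tube #3)/(factor to tube #2) = 5120/320 = 16.0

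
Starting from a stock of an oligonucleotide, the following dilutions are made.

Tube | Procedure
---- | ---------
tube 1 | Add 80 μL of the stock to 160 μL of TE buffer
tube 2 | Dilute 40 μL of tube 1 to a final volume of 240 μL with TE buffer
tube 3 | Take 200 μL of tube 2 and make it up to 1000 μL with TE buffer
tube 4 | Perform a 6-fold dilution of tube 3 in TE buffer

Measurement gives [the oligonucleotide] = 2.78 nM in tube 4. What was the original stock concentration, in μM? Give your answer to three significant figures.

1.50 μM

Step 1: 80 μL + 160 μL = 240 μL total → factor 240/80 = 3
Step 2: 40 μL brought to 240 μL → factor 240/40 = 6
Step 3: 200 μL brought to 1000 μL → factor 1000/200 = 5
Step 4: 6-fold → factor 6
Overall dilution factor = 3 × 6 × 5 × 6 = 540
Stock = 2.78 nM × 540 = 1501 nM = 1.50 μM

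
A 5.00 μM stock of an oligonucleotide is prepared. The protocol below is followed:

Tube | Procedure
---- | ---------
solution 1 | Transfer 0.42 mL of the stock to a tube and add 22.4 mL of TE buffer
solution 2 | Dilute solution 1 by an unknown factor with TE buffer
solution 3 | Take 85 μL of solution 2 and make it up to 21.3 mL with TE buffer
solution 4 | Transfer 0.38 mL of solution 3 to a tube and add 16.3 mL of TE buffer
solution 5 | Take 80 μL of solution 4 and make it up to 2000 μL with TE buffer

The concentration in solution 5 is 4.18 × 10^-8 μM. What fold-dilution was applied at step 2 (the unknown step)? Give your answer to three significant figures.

Step 1: 0.42 mL + 22.4 mL = 22.82 mL total → factor 22.82/0.42 = 54.333
Step 2: unknown factor x
Step 3: 85 μL brought to 21.3 mL → factor 21300/85 = 250.59
Step 4: 0.38 mL + 16.3 mL = 16.68 mL total → factor 16.68/0.38 = 43.895
Step 5: 80 μL brought to 2000 μL → factor 2000/80 = 25
Product of known-step factors = 1.4941 × 10^7
Overall factor = 5.00 μM / (4.18 × 10^-8 μM) = 1.1962 × 10^8
x = 1.1962 × 10^8 / 1.4941 × 10^7 = 8.01

8.01-fold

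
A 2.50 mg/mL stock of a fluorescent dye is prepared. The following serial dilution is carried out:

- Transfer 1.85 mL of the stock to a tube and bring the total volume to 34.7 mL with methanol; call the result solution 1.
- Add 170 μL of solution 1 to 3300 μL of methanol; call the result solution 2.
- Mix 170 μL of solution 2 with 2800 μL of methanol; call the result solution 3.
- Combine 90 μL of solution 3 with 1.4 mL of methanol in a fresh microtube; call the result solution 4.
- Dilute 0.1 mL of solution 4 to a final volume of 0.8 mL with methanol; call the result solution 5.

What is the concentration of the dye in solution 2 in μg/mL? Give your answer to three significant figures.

6.53 μg/mL

Step 1: 1.85 mL brought to 34.7 mL → factor 34.7/1.85 = 18.757
Step 2: 170 μL + 3300 μL = 3470 μL total → factor 3470/170 = 20.412
Dilution factor through solution 2 = 18.757 × 20.412 = 382.86
[solution 2] = 2.50 mg/mL / 382.86 = 0.006530 mg/mL = 6.53 μg/mL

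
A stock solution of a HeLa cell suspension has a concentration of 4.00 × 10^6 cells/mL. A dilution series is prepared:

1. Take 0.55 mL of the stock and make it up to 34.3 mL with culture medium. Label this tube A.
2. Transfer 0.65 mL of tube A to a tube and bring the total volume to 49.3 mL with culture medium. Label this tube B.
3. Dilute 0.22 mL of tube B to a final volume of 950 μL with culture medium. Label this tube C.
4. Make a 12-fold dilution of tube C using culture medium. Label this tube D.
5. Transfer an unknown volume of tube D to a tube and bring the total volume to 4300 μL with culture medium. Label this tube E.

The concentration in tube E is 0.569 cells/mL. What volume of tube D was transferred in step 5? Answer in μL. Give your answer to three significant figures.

Step 1: 0.55 mL brought to 34.3 mL → factor 34.3/0.55 = 62.364
Step 2: 0.65 mL brought to 49.3 mL → factor 49.3/0.65 = 75.846
Step 3: 0.22 mL brought to 950 μL → factor 0.95/0.22 = 4.3182
Step 4: 12-fold → factor 12
Step 5: v brought to 4300 μL → factor = 4300 μL/v
Product of known-step factors = 2.451 × 10^5
Overall factor = 4.00 × 10^6 cells/mL / (0.569 cells/mL) = 7.0299 × 10^6
Step-5 factor = 7.0299 × 10^6 / 2.451 × 10^5 = 28.681
v = 4300 μL / 28.681 = 150 μL

150 μL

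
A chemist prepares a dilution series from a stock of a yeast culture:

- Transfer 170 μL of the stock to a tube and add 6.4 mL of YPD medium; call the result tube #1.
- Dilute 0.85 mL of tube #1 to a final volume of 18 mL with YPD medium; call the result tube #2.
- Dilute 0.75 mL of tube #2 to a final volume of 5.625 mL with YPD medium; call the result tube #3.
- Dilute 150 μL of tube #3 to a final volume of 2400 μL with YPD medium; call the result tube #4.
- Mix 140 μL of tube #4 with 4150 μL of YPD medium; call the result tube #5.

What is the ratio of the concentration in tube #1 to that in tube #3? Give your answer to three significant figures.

159

Step 1: 170 μL + 6.4 mL = 6570 μL total → factor 6570/170 = 38.647
Step 2: 0.85 mL brought to 18 mL → factor 18/0.85 = 21.176
Step 3: 0.75 mL brought to 5.625 mL → factor 5.625/0.75 = 7.5
Dilution factor to tube #1 = 38.647; to tube #3 = 6138.1
[tube #1]/[tube #3] = (factor to tube #3)/(factor to tube #1) = 6138.1/38.647 = 159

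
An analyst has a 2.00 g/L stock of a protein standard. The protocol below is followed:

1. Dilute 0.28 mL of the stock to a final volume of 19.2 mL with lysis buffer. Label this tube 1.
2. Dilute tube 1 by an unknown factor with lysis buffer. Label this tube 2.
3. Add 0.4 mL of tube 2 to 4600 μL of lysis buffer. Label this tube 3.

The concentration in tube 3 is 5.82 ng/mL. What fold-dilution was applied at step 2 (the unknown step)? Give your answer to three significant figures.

401-fold

Step 1: 0.28 mL brought to 19.2 mL → factor 19.2/0.28 = 68.571
Step 2: unknown factor x
Step 3: 0.4 mL + 4600 μL = 5 mL total → factor 5/0.4 = 12.5
Product of known-step factors = 857.14
Overall factor = 2.00 g/L / (5.82 ng/mL) = 3.4364 × 10^5
x = 3.4364 × 10^5 / 857.14 = 401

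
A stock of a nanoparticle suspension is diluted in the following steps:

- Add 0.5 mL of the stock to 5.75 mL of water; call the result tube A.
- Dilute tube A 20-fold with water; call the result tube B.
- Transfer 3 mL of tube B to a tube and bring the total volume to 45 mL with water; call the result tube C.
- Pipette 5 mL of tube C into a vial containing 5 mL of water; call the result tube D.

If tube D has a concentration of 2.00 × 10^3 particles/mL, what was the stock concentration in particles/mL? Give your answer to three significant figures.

1.50 × 10^7 particles/mL

Step 1: 0.5 mL + 5.75 mL = 6.25 mL total → factor 6.25/0.5 = 12.5
Step 2: 20-fold → factor 20
Step 3: 3 mL brought to 45 mL → factor 45/3 = 15
Step 4: 5 mL + 5 mL = 10 mL total → factor 10/5 = 2
Overall dilution factor = 12.5 × 20 × 15 × 2 = 7500
Stock = 2.00 × 10^3 particles/mL × 7500 = 1.50 × 10^7 particles/mL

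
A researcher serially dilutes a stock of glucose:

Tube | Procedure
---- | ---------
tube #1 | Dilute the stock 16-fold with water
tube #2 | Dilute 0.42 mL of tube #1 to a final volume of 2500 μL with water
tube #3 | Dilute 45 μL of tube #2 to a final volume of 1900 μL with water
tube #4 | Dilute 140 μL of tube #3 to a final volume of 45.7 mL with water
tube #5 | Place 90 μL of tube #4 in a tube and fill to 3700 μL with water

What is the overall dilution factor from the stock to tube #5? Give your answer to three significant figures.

Step 1: 16-fold → factor 16
Step 2: 0.42 mL brought to 2500 μL → factor 2.5/0.42 = 5.9524
Step 3: 45 μL brought to 1900 μL → factor 1900/45 = 42.222
Step 4: 140 μL brought to 45.7 mL → factor 45700/140 = 326.43
Step 5: 90 μL brought to 3700 μL → factor 3700/90 = 41.111
Overall dilution factor = 16 × 5.9524 × 42.222 × 326.43 × 41.111 = 5.3963 × 10^7

5.40 × 10^7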